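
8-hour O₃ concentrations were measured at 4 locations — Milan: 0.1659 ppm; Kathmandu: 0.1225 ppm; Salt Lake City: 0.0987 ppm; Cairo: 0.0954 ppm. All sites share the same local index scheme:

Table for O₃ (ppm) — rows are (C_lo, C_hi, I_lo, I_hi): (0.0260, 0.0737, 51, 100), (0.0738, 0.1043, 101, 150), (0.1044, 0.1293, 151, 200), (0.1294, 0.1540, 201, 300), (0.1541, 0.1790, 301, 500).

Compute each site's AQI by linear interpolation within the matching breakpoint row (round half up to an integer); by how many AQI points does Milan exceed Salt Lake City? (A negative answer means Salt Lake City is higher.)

254

Milan: 0.1659 ∈ [0.1541, 0.1790] ↔ index [301, 500].
301 + (0.1659−0.1541)·(500−301)/(0.1790−0.1541) = 301 + 0.0118·199/0.0249 ≈ 395.31, so AQI = 395.
Kathmandu: 0.1225 ∈ [0.1044, 0.1293] ↔ index [151, 200].
151 + (0.1225−0.1044)·(200−151)/(0.1293−0.1044) = 151 + 0.0181·49/0.0249 ≈ 186.62, so AQI = 187.
Salt Lake City 0.0987: bracket 0.0738–0.1043 → index 101–150; slope 49/0.0305, offset 0.0249.
AQI = 101 + 49/0.0305·0.0249 ≈ 141.00 ⇒ 141.
Cairo: 0.0954 lies in 0.0738–0.1043, so I_lo=101, I_hi=150, C_lo=0.0738, C_hi=0.1043.
(150−101)/(0.1043−0.0738) × (0.0954−0.0738) + 101 = 49/0.0305 × 0.0216 + 101 ≈ 135.70 → 136.
AQIs: Milan=395, Kathmandu=187, Salt Lake City=141, Cairo=136. Milan (395) − Salt Lake City (141) = 254.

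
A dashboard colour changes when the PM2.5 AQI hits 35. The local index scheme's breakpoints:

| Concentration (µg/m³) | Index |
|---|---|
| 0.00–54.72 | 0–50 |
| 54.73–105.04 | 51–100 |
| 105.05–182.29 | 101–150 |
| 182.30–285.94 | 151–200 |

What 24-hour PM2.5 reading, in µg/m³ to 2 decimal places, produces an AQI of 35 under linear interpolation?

AQI 35 lies in the 0–50 band, which corresponds to 0.00–54.72 µg/m³.
C = 0.00 + (35−0)×(54.72−0.00)/(50−0) = 0.00 + 35×54.72/50 ≈ 38.3040 µg/m³ → 38.30 µg/m³ to 2 dp.

38.30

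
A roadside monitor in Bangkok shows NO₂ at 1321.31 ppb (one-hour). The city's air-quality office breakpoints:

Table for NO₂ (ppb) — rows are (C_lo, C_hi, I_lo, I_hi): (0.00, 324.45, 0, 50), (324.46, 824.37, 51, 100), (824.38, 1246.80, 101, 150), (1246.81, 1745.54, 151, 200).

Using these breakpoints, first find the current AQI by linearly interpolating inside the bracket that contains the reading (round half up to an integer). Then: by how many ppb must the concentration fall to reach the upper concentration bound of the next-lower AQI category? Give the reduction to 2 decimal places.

NO₂: row 1246.81–1745.54 (AQI 151–200). (200−151)·(1321.31−1246.81)/(1745.54−1246.81) + 151 = 49·74.50/498.73 + 151 ≈ 158.32 → 158.
Current AQI 158 is in the Unhealthy range (151–200). The next-lower category tops out at AQI 150, whose upper concentration bound is 1246.80 ppb.
Reduction needed = 1321.31 − 1246.80 = 74.51 ppb.

74.51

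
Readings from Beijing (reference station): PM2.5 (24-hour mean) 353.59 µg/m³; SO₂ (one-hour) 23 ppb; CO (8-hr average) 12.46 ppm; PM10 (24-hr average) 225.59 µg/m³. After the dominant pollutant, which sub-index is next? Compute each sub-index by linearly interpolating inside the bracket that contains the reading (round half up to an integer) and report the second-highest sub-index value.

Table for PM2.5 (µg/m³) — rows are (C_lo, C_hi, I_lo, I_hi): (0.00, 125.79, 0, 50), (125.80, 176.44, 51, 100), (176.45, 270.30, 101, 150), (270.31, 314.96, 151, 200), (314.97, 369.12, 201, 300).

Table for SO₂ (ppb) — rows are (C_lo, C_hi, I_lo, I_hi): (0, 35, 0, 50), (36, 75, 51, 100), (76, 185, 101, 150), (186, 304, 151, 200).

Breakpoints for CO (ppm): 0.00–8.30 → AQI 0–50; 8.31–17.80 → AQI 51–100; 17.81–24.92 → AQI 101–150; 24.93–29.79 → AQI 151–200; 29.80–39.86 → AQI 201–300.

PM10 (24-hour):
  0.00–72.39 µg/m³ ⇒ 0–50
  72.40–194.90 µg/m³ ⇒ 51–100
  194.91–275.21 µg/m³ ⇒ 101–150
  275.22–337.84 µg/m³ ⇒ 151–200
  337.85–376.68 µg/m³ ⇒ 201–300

120

PM2.5: row 314.97–369.12 (AQI 201–300). (300−201)·(353.59−314.97)/(369.12−314.97) + 201 = 99·38.62/54.15 + 201 ≈ 271.61 → 272.
SO₂: 23 ∈ [0, 35] ↔ index [0, 50].
0 + (23−0)·(50−0)/(35−0) = 0 + 23·50/35 ≈ 32.86, so AQI = 33.
CO 12.46: bracket 8.31–17.80 → index 51–100; slope 49/9.49, offset 4.15.
AQI = 51 + 49/9.49·4.15 ≈ 72.43 ⇒ 72.
PM10 225.59: bracket 194.91–275.21 → index 101–150; slope 49/80.30, offset 30.68.
AQI = 101 + 49/80.30·30.68 ≈ 119.72 ⇒ 120.
Sub-indices: PM2.5→272, SO₂→33, CO→72, PM10→120. Ranked high→low: 272, 120, 72, 33. Second-highest sub-index = 120.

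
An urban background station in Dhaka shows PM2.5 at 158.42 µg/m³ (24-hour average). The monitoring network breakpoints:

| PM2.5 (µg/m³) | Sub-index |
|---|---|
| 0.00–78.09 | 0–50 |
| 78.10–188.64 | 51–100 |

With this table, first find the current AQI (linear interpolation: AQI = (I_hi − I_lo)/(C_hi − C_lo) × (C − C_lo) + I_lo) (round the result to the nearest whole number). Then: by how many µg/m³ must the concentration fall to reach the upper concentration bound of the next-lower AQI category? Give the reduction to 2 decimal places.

PM2.5: row 78.10–188.64 (AQI 51–100). (100−51)·(158.42−78.10)/(188.64−78.10) + 51 = 49·80.32/110.54 + 51 ≈ 86.60 → 87.
Current AQI 87 is in the Moderate range (51–100). The next-lower category tops out at AQI 50, whose upper concentration bound is 78.09 µg/m³.
Reduction needed = 158.42 − 78.09 = 80.33 µg/m³.

80.33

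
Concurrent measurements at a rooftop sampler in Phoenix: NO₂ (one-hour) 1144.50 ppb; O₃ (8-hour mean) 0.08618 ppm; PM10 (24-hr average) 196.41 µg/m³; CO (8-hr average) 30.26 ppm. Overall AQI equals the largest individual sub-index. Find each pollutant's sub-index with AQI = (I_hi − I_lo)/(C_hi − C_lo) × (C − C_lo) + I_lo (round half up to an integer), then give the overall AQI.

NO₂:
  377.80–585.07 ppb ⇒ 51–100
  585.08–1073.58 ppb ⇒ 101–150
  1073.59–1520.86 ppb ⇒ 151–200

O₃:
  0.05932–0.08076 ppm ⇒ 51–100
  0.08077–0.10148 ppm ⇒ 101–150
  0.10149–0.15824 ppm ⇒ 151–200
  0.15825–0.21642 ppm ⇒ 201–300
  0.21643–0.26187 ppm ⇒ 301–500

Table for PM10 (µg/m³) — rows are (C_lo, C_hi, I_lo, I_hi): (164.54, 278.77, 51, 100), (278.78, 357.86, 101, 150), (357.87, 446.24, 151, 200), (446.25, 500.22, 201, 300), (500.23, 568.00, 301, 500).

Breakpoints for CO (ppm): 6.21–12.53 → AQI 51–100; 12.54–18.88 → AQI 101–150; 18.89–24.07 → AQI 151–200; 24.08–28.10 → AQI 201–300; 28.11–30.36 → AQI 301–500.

NO₂ 1144.50: bracket 1073.59–1520.86 → index 151–200; slope 49/447.27, offset 70.91.
AQI = 151 + 49/447.27·70.91 ≈ 158.77 ⇒ 159.
O₃: row 0.08077–0.10148 (AQI 101–150). (150−101)·(0.08618−0.08077)/(0.10148−0.08077) + 101 = 49·0.00541/0.02071 + 101 ≈ 113.80 → 114.
PM10: 196.41 lies in 164.54–278.77, so I_lo=51, I_hi=100, C_lo=164.54, C_hi=278.77.
(100−51)/(278.77−164.54) × (196.41−164.54) + 51 = 49/114.23 × 31.87 + 51 ≈ 64.67 → 65.
CO: 30.26 lies in 28.11–30.36, so I_lo=301, I_hi=500, C_lo=28.11, C_hi=30.36.
(500−301)/(30.36−28.11) × (30.26−28.11) + 301 = 199/2.25 × 2.15 + 301 ≈ 491.16 → 491.
Sub-indices: NO₂→159, O₃→114, PM10→65, CO→491. Overall AQI = max = 491; dominant pollutant is CO.

491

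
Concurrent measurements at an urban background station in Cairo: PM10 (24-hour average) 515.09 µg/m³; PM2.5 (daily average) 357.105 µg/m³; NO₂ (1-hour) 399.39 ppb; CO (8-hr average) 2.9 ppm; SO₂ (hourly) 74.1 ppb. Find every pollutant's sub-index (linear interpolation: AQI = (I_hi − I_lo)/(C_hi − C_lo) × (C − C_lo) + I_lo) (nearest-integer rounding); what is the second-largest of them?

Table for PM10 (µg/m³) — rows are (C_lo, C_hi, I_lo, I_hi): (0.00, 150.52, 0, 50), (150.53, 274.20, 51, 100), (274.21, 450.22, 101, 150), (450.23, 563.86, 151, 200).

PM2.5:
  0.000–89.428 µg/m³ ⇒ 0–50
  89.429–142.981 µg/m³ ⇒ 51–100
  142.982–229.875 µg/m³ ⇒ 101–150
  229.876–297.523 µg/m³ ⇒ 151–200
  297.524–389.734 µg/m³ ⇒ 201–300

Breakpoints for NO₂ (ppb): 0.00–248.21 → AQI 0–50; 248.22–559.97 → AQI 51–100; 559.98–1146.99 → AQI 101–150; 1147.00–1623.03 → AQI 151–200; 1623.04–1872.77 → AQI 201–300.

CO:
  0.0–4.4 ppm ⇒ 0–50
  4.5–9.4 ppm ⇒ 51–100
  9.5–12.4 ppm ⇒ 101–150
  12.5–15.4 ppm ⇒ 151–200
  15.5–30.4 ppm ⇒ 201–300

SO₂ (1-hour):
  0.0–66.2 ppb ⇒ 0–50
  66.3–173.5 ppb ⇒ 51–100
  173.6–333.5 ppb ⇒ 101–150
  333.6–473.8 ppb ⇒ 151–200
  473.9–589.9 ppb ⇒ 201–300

179

PM10: row 450.23–563.86 (AQI 151–200). (200−151)·(515.09−450.23)/(563.86−450.23) + 151 = 49·64.86/113.63 + 151 ≈ 178.97 → 179.
PM2.5: 357.105 lies in 297.524–389.734, so I_lo=201, I_hi=300, C_lo=297.524, C_hi=389.734.
(300−201)/(389.734−297.524) × (357.105−297.524) + 201 = 99/92.210 × 59.581 + 201 ≈ 264.97 → 265.
NO₂: 399.39 ∈ [248.22, 559.97] ↔ index [51, 100].
51 + (399.39−248.22)·(100−51)/(559.97−248.22) = 51 + 151.17·49/311.75 ≈ 74.76, so AQI = 75.
CO: 2.9 ∈ [0.0, 4.4] ↔ index [0, 50].
0 + (2.9−0.0)·(50−0)/(4.4−0.0) = 0 + 2.9·50/4.4 ≈ 32.95, so AQI = 33.
SO₂: 74.1 ∈ [66.3, 173.5] ↔ index [51, 100].
51 + (74.1−66.3)·(100−51)/(173.5−66.3) = 51 + 7.8·49/107.2 ≈ 54.57, so AQI = 55.
Sub-indices: PM10→179, PM2.5→265, NO₂→75, CO→33, SO₂→55. Ranked high→low: 265, 179, 75, 55, 33. Second-highest sub-index = 179.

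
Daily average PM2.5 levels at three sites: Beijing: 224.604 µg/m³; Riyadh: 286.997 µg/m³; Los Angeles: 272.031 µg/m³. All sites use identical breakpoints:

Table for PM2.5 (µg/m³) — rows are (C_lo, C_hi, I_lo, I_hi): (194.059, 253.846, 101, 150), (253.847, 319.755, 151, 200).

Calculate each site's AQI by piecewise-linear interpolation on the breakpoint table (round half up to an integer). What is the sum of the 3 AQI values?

467

Beijing: row 194.059–253.846 (AQI 101–150). (150−101)·(224.604−194.059)/(253.846−194.059) + 101 = 49·30.545/59.787 + 101 ≈ 126.03 → 126.
Riyadh: 286.997 lies in 253.847–319.755, so I_lo=151, I_hi=200, C_lo=253.847, C_hi=319.755.
(200−151)/(319.755−253.847) × (286.997−253.847) + 151 = 49/65.908 × 33.150 + 151 ≈ 175.65 → 176.
Los Angeles: 272.031 lies in 253.847–319.755, so I_lo=151, I_hi=200, C_lo=253.847, C_hi=319.755.
(200−151)/(319.755−253.847) × (272.031−253.847) + 151 = 49/65.908 × 18.184 + 151 ≈ 164.52 → 165.
AQIs: Beijing=126, Riyadh=176, Los Angeles=165. Sum = 126 + 176 + 165 = 467.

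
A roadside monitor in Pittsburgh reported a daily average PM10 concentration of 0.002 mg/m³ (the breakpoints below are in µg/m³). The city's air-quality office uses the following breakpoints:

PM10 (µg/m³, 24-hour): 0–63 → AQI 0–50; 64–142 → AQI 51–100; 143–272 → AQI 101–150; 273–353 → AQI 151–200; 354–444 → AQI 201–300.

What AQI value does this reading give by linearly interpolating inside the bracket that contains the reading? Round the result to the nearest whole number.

2

Convert: 0.002 mg/m³ = 2 µg/m³.
PM10: 2 ∈ [0, 63] ↔ index [0, 50].
0 + (2−0)·(50−0)/(63−0) = 0 + 2·50/63 ≈ 1.59, so AQI = 2.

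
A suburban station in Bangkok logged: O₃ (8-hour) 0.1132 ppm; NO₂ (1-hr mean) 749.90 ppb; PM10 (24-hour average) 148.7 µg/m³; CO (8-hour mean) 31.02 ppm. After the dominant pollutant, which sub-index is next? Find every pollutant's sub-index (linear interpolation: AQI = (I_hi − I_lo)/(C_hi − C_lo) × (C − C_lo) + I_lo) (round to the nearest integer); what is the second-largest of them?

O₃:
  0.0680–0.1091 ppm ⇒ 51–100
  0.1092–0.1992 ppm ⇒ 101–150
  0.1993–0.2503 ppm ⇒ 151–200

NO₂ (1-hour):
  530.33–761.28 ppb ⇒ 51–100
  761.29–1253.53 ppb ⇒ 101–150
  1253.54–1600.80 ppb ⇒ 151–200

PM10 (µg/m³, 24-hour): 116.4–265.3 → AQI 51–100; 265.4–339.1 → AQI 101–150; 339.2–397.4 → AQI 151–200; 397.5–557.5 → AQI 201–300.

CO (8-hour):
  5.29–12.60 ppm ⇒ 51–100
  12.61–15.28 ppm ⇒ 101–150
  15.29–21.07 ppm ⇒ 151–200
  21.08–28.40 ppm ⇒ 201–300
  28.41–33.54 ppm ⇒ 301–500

103

O₃ 0.1132: bracket 0.1092–0.1992 → index 101–150; slope 49/0.0900, offset 0.0040.
AQI = 101 + 49/0.0900·0.0040 ≈ 103.18 ⇒ 103.
NO₂: row 530.33–761.28 (AQI 51–100). (100−51)·(749.90−530.33)/(761.28−530.33) + 51 = 49·219.57/230.95 + 51 ≈ 97.59 → 98.
PM10: 148.7 lies in 116.4–265.3, so I_lo=51, I_hi=100, C_lo=116.4, C_hi=265.3.
(100−51)/(265.3−116.4) × (148.7−116.4) + 51 = 49/148.9 × 32.3 + 51 ≈ 61.63 → 62.
CO: 31.02 lies in 28.41–33.54, so I_lo=301, I_hi=500, C_lo=28.41, C_hi=33.54.
(500−301)/(33.54−28.41) × (31.02−28.41) + 301 = 199/5.13 × 2.61 + 301 ≈ 402.25 → 402.
Sub-indices: O₃→103, NO₂→98, PM10→62, CO→402. Ranked high→low: 402, 103, 98, 62. Second-highest sub-index = 103.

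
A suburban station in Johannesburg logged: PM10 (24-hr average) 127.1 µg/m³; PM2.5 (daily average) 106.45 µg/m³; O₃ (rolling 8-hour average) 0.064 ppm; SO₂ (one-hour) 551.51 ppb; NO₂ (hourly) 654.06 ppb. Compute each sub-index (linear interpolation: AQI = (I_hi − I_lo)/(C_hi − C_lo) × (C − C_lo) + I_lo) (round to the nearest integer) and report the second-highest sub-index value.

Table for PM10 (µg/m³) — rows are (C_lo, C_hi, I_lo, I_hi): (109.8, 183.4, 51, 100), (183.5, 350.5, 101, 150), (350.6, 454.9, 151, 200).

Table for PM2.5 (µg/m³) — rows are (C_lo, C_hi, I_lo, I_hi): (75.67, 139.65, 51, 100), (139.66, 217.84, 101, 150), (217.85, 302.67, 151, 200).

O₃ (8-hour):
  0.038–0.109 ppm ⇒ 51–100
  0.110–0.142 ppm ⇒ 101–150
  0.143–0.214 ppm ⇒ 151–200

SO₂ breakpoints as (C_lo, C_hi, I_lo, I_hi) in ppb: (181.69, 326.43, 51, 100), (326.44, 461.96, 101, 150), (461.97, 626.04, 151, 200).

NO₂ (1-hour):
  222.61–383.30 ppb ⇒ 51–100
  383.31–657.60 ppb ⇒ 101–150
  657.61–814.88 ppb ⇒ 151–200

149

PM10: 127.1 lies in 109.8–183.4, so I_lo=51, I_hi=100, C_lo=109.8, C_hi=183.4.
(100−51)/(183.4−109.8) × (127.1−109.8) + 51 = 49/73.6 × 17.3 + 51 ≈ 62.52 → 63.
PM2.5: 106.45 lies in 75.67–139.65, so I_lo=51, I_hi=100, C_lo=75.67, C_hi=139.65.
(100−51)/(139.65−75.67) × (106.45−75.67) + 51 = 49/63.98 × 30.78 + 51 ≈ 74.57 → 75.
O₃ 0.064: bracket 0.038–0.109 → index 51–100; slope 49/0.071, offset 0.026.
AQI = 51 + 49/0.071·0.026 ≈ 68.94 ⇒ 69.
SO₂: 551.51 ∈ [461.97, 626.04] ↔ index [151, 200].
151 + (551.51−461.97)·(200−151)/(626.04−461.97) = 151 + 89.54·49/164.07 ≈ 177.74, so AQI = 178.
NO₂: 654.06 lies in 383.31–657.60, so I_lo=101, I_hi=150, C_lo=383.31, C_hi=657.60.
(150−101)/(657.60−383.31) × (654.06−383.31) + 101 = 49/274.29 × 270.75 + 101 ≈ 149.37 → 149.
Sub-indices: PM10→63, PM2.5→75, O₃→69, SO₂→178, NO₂→149. Ranked high→low: 178, 149, 75, 69, 63. Second-highest sub-index = 149.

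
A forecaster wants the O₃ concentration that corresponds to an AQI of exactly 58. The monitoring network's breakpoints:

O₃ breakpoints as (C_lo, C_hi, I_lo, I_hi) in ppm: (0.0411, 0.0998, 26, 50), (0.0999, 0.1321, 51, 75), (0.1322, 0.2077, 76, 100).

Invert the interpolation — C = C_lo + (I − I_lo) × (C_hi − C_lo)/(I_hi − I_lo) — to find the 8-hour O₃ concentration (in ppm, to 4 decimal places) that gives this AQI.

0.1093

AQI 58 lies in the 51–75 band, which corresponds to 0.0999–0.1321 ppm.
C = 0.0999 + (58−51)×(0.1321−0.0999)/(75−51) = 0.0999 + 7×0.0322/24 ≈ 0.109292 ppm → 0.1093 ppm to 4 dp.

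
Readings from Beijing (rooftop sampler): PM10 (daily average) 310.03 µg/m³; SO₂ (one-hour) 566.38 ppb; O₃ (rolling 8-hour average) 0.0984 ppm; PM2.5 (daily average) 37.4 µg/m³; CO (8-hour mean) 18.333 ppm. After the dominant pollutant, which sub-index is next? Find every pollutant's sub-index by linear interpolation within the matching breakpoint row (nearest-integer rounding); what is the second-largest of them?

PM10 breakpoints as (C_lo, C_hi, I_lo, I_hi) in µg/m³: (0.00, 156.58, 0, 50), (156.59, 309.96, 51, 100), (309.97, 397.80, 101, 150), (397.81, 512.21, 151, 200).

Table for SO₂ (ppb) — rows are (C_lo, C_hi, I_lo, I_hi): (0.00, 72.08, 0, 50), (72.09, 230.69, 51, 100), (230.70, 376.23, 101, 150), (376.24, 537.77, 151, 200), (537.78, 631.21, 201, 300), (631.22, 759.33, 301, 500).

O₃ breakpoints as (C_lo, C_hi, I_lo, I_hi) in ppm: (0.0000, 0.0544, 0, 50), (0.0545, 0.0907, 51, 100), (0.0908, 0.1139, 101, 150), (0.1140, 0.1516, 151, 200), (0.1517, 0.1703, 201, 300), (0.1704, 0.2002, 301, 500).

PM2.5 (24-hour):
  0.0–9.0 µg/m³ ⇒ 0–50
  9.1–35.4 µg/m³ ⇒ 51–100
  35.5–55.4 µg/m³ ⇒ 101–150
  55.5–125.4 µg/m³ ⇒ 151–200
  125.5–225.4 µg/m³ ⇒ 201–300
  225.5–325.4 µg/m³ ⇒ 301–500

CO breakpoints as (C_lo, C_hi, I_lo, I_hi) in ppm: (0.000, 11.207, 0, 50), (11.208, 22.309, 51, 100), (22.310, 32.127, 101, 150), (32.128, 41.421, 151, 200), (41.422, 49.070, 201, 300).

PM10: 310.03 lies in 309.97–397.80, so I_lo=101, I_hi=150, C_lo=309.97, C_hi=397.80.
(150−101)/(397.80−309.97) × (310.03−309.97) + 101 = 49/87.83 × 0.06 + 101 ≈ 101.03 → 101.
SO₂ 566.38: bracket 537.78–631.21 → index 201–300; slope 99/93.43, offset 28.60.
AQI = 201 + 99/93.43·28.60 ≈ 231.31 ⇒ 231.
O₃: 0.0984 lies in 0.0908–0.1139, so I_lo=101, I_hi=150, C_lo=0.0908, C_hi=0.1139.
(150−101)/(0.1139−0.0908) × (0.0984−0.0908) + 101 = 49/0.0231 × 0.0076 + 101 ≈ 117.12 → 117.
PM2.5: row 35.5–55.4 (AQI 101–150). (150−101)·(37.4−35.5)/(55.4−35.5) + 101 = 49·1.9/19.9 + 101 ≈ 105.68 → 106.
CO: row 11.208–22.309 (AQI 51–100). (100−51)·(18.333−11.208)/(22.309−11.208) + 51 = 49·7.125/11.101 + 51 ≈ 82.45 → 82.
Sub-indices: PM10→101, SO₂→231, O₃→117, PM2.5→106, CO→82. Ranked high→low: 231, 117, 106, 101, 82. Second-highest sub-index = 117.

117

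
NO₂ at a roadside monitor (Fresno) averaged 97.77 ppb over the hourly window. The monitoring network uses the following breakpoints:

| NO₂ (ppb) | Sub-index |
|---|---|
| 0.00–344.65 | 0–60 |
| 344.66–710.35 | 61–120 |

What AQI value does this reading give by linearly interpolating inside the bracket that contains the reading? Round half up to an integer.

17

NO₂: 97.77 lies in 0.00–344.65, so I_lo=0, I_hi=60, C_lo=0.00, C_hi=344.65.
(60−0)/(344.65−0.00) × (97.77−0.00) + 0 = 60/344.65 × 97.77 + 0 ≈ 17.02 → 17.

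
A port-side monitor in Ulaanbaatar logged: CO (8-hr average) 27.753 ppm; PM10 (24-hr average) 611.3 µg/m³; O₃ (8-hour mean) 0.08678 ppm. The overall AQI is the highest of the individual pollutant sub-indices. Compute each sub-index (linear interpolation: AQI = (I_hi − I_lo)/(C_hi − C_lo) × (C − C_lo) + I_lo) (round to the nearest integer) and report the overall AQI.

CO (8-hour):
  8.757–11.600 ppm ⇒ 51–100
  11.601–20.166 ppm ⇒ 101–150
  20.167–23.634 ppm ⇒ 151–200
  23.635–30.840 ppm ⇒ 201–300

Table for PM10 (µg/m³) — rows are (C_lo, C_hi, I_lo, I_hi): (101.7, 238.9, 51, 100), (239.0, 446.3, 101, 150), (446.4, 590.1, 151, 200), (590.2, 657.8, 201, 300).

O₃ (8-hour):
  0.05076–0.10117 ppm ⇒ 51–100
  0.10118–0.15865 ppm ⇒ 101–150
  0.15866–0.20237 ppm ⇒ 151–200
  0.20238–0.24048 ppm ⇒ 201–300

258

CO: 27.753 ∈ [23.635, 30.840] ↔ index [201, 300].
201 + (27.753−23.635)·(300−201)/(30.840−23.635) = 201 + 4.118·99/7.205 ≈ 257.58, so AQI = 258.
PM10: 611.3 ∈ [590.2, 657.8] ↔ index [201, 300].
201 + (611.3−590.2)·(300−201)/(657.8−590.2) = 201 + 21.1·99/67.6 ≈ 231.90, so AQI = 232.
O₃ 0.08678: bracket 0.05076–0.10117 → index 51–100; slope 49/0.05041, offset 0.03602.
AQI = 51 + 49/0.05041·0.03602 ≈ 86.01 ⇒ 86.
Sub-indices: CO→258, PM10→232, O₃→86. Overall AQI = max = 258; dominant pollutant is CO.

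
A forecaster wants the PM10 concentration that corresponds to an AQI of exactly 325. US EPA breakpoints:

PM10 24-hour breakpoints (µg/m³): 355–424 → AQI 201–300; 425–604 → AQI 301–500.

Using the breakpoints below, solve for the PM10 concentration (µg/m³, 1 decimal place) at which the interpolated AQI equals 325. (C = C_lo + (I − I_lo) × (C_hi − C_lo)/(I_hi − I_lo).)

446.6

AQI 325 lies in the 301–500 band, which corresponds to 425–604 µg/m³.
C = 425 + (325−301)×(604−425)/(500−301) = 425 + 24×179/199 ≈ 446.588 µg/m³ → 446.6 µg/m³ to 1 dp.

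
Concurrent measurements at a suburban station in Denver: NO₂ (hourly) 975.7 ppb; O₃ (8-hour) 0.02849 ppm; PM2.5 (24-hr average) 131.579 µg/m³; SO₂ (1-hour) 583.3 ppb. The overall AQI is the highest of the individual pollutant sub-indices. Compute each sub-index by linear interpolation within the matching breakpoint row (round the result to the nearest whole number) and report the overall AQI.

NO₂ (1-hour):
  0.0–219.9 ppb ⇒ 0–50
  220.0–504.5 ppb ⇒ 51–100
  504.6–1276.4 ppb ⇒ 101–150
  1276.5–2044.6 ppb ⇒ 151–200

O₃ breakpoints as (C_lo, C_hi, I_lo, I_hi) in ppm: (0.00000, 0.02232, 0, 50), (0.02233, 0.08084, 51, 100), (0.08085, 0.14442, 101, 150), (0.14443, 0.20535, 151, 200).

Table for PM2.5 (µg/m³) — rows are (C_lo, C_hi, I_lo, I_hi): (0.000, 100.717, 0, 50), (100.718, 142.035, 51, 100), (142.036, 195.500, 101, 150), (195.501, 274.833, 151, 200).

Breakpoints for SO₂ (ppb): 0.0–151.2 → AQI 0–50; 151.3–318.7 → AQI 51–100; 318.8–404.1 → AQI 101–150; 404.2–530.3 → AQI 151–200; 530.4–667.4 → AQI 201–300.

NO₂ 975.7: bracket 504.6–1276.4 → index 101–150; slope 49/771.8, offset 471.1.
AQI = 101 + 49/771.8·471.1 ≈ 130.91 ⇒ 131.
O₃: 0.02849 lies in 0.02233–0.08084, so I_lo=51, I_hi=100, C_lo=0.02233, C_hi=0.08084.
(100−51)/(0.08084−0.02233) × (0.02849−0.02233) + 51 = 49/0.05851 × 0.00616 + 51 ≈ 56.16 → 56.
PM2.5: 131.579 ∈ [100.718, 142.035] ↔ index [51, 100].
51 + (131.579−100.718)·(100−51)/(142.035−100.718) = 51 + 30.861·49/41.317 ≈ 87.60, so AQI = 88.
SO₂: row 530.4–667.4 (AQI 201–300). (300−201)·(583.3−530.4)/(667.4−530.4) + 201 = 99·52.9/137.0 + 201 ≈ 239.23 → 239.
Sub-indices: NO₂→131, O₃→56, PM2.5→88, SO₂→239. Overall AQI = max = 239; dominant pollutant is SO₂.

239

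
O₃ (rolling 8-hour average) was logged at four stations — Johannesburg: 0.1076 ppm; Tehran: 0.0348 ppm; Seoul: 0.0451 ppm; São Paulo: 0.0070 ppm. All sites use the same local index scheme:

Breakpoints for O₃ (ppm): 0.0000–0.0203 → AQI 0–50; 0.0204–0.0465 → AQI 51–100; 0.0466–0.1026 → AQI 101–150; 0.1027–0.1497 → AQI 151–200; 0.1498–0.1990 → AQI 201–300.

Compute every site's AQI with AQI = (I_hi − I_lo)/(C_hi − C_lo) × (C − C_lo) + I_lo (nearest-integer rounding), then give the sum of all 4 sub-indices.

348

Johannesburg: row 0.1027–0.1497 (AQI 151–200). (200−151)·(0.1076−0.1027)/(0.1497−0.1027) + 151 = 49·0.0049/0.0470 + 151 ≈ 156.11 → 156.
Tehran: row 0.0204–0.0465 (AQI 51–100). (100−51)·(0.0348−0.0204)/(0.0465−0.0204) + 51 = 49·0.0144/0.0261 + 51 ≈ 78.03 → 78.
Seoul 0.0451: bracket 0.0204–0.0465 → index 51–100; slope 49/0.0261, offset 0.0247.
AQI = 51 + 49/0.0261·0.0247 ≈ 97.37 ⇒ 97.
São Paulo 0.0070: bracket 0.0000–0.0203 → index 0–50; slope 50/0.0203, offset 0.0070.
AQI = 0 + 50/0.0203·0.0070 ≈ 17.24 ⇒ 17.
AQIs: Johannesburg=156, Tehran=78, Seoul=97, São Paulo=17. Sum = 156 + 78 + 97 + 17 = 348.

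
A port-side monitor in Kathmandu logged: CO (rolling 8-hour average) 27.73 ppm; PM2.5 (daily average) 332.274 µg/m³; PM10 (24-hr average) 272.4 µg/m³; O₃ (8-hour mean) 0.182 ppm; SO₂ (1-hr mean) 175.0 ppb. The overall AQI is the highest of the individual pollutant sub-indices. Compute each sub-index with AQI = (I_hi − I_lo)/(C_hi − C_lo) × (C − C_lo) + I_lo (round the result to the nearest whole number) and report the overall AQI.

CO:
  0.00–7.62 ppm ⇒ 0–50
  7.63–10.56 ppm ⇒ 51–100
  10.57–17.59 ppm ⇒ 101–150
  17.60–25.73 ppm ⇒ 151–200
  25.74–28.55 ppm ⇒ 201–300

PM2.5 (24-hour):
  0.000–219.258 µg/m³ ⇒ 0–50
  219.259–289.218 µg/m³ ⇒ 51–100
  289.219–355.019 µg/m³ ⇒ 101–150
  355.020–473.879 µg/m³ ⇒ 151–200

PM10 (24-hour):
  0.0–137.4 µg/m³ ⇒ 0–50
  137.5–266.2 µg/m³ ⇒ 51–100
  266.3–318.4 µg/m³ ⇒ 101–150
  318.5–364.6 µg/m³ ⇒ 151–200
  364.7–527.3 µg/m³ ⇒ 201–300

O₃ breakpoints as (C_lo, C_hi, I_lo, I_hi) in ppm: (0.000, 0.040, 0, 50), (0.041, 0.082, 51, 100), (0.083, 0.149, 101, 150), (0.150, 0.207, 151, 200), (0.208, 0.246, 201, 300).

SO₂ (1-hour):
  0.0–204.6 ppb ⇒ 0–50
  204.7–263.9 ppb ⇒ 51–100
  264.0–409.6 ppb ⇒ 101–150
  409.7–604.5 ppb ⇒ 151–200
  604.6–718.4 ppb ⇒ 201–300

CO: 27.73 lies in 25.74–28.55, so I_lo=201, I_hi=300, C_lo=25.74, C_hi=28.55.
(300−201)/(28.55−25.74) × (27.73−25.74) + 201 = 99/2.81 × 1.99 + 201 ≈ 271.11 → 271.
PM2.5: row 289.219–355.019 (AQI 101–150). (150−101)·(332.274−289.219)/(355.019−289.219) + 101 = 49·43.055/65.800 + 101 ≈ 133.06 → 133.
PM10: row 266.3–318.4 (AQI 101–150). (150−101)·(272.4−266.3)/(318.4−266.3) + 101 = 49·6.1/52.1 + 101 ≈ 106.74 → 107.
O₃: 0.182 lies in 0.150–0.207, so I_lo=151, I_hi=200, C_lo=0.150, C_hi=0.207.
(200−151)/(0.207−0.150) × (0.182−0.150) + 151 = 49/0.057 × 0.032 + 151 ≈ 178.51 → 179.
SO₂ 175.0: bracket 0.0–204.6 → index 0–50; slope 50/204.6, offset 175.0.
AQI = 0 + 50/204.6·175.0 ≈ 42.77 ⇒ 43.
Sub-indices: CO→271, PM2.5→133, PM10→107, O₃→179, SO₂→43. Overall AQI = max = 271; dominant pollutant is CO.

271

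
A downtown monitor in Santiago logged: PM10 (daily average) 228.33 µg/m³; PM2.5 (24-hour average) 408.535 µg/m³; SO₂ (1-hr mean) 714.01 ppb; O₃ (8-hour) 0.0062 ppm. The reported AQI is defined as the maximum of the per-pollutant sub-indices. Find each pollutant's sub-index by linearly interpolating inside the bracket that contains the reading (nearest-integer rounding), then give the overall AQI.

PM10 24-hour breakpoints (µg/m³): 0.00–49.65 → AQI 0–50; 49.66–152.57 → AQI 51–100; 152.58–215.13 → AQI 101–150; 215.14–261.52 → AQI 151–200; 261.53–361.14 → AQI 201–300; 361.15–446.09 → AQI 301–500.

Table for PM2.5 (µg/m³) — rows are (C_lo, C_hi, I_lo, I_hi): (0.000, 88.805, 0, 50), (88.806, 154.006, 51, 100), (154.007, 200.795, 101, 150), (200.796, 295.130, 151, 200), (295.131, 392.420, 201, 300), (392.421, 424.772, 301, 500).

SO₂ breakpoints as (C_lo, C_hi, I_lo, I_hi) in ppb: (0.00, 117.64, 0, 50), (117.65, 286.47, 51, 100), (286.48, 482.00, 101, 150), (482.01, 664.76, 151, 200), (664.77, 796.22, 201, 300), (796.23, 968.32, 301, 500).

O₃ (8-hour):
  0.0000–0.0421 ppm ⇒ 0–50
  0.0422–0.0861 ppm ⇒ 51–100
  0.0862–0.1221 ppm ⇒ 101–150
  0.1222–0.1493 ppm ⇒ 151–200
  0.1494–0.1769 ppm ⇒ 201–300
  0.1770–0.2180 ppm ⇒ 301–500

400

PM10: 228.33 lies in 215.14–261.52, so I_lo=151, I_hi=200, C_lo=215.14, C_hi=261.52.
(200−151)/(261.52−215.14) × (228.33−215.14) + 151 = 49/46.38 × 13.19 + 151 ≈ 164.94 → 165.
PM2.5: 408.535 lies in 392.421–424.772, so I_lo=301, I_hi=500, C_lo=392.421, C_hi=424.772.
(500−301)/(424.772−392.421) × (408.535−392.421) + 301 = 199/32.351 × 16.114 + 301 ≈ 400.12 → 400.
SO₂: 714.01 ∈ [664.77, 796.22] ↔ index [201, 300].
201 + (714.01−664.77)·(300−201)/(796.22−664.77) = 201 + 49.24·99/131.45 ≈ 238.08, so AQI = 238.
O₃: row 0.0000–0.0421 (AQI 0–50). (50−0)·(0.0062−0.0000)/(0.0421−0.0000) + 0 = 50·0.0062/0.0421 + 0 ≈ 7.36 → 7.
Sub-indices: PM10→165, PM2.5→400, SO₂→238, O₃→7. Overall AQI = max = 400; dominant pollutant is PM2.5.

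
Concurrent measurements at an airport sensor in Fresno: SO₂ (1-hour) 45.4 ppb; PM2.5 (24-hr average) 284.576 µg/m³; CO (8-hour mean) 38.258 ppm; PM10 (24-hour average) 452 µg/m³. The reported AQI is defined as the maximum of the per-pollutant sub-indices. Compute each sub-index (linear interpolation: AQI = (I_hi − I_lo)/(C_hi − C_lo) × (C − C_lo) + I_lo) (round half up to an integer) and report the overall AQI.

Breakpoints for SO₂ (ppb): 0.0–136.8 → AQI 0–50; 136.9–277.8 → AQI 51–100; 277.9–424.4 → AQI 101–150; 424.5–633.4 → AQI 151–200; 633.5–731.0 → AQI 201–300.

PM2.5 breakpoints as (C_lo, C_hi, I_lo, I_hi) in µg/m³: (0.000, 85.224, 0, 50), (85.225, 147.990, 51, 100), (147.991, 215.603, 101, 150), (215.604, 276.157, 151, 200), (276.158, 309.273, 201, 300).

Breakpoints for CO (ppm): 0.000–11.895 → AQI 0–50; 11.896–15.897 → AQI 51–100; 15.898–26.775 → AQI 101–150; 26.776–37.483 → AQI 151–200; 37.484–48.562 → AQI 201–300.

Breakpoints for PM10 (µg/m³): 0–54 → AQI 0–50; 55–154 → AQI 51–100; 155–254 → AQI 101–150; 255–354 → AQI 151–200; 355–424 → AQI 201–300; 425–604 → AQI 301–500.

SO₂ 45.4: bracket 0.0–136.8 → index 0–50; slope 50/136.8, offset 45.4.
AQI = 0 + 50/136.8·45.4 ≈ 16.59 ⇒ 17.
PM2.5: 284.576 lies in 276.158–309.273, so I_lo=201, I_hi=300, C_lo=276.158, C_hi=309.273.
(300−201)/(309.273−276.158) × (284.576−276.158) + 201 = 99/33.115 × 8.418 + 201 ≈ 226.17 → 226.
CO: row 37.484–48.562 (AQI 201–300). (300−201)·(38.258−37.484)/(48.562−37.484) + 201 = 99·0.774/11.078 + 201 ≈ 207.92 → 208.
PM10: 452 lies in 425–604, so I_lo=301, I_hi=500, C_lo=425, C_hi=604.
(500−301)/(604−425) × (452−425) + 301 = 199/179 × 27 + 301 ≈ 331.02 → 331.
Sub-indices: SO₂→17, PM2.5→226, CO→208, PM10→331. Overall AQI = max = 331; dominant pollutant is PM10.

331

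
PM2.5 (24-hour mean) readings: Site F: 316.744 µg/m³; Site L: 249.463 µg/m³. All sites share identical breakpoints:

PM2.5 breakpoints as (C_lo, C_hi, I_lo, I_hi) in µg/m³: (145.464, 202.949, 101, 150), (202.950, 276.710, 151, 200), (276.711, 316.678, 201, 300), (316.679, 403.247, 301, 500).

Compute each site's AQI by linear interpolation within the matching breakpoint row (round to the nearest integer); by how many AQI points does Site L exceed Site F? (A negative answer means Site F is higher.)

Site F: row 316.679–403.247 (AQI 301–500). (500−301)·(316.744−316.679)/(403.247−316.679) + 301 = 199·0.065/86.568 + 301 ≈ 301.15 → 301.
Site L 249.463: bracket 202.950–276.710 → index 151–200; slope 49/73.760, offset 46.513.
AQI = 151 + 49/73.760·46.513 ≈ 181.90 ⇒ 182.
AQIs: Site F=301, Site L=182. Site L (182) − Site F (301) = -119.

-119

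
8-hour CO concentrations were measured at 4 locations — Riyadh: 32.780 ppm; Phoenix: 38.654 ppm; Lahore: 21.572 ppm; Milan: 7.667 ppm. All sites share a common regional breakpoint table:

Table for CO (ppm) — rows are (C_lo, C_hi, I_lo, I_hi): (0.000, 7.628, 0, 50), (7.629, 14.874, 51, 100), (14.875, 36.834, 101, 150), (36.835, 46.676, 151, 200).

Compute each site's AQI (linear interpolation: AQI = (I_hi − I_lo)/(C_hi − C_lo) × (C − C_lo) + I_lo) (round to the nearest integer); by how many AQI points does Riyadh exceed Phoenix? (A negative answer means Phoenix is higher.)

Riyadh: row 14.875–36.834 (AQI 101–150). (150−101)·(32.780−14.875)/(36.834−14.875) + 101 = 49·17.905/21.959 + 101 ≈ 140.95 → 141.
Phoenix 38.654: bracket 36.835–46.676 → index 151–200; slope 49/9.841, offset 1.819.
AQI = 151 + 49/9.841·1.819 ≈ 160.06 ⇒ 160.
Lahore: 21.572 lies in 14.875–36.834, so I_lo=101, I_hi=150, C_lo=14.875, C_hi=36.834.
(150−101)/(36.834−14.875) × (21.572−14.875) + 101 = 49/21.959 × 6.697 + 101 ≈ 115.94 → 116.
Milan: row 7.629–14.874 (AQI 51–100). (100−51)·(7.667−7.629)/(14.874−7.629) + 51 = 49·0.038/7.245 + 51 ≈ 51.26 → 51.
AQIs: Riyadh=141, Phoenix=160, Lahore=116, Milan=51. Riyadh (141) − Phoenix (160) = -19.

-19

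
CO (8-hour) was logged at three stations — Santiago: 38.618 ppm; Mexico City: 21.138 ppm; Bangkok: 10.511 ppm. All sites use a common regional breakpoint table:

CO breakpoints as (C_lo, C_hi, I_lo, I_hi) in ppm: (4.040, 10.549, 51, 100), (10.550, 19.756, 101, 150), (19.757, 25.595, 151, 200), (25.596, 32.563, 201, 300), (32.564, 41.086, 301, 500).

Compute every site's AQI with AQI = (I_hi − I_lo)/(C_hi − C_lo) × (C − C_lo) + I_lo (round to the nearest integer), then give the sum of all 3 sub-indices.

705

Santiago: 38.618 ∈ [32.564, 41.086] ↔ index [301, 500].
301 + (38.618−32.564)·(500−301)/(41.086−32.564) = 301 + 6.054·199/8.522 ≈ 442.37, so AQI = 442.
Mexico City: row 19.757–25.595 (AQI 151–200). (200−151)·(21.138−19.757)/(25.595−19.757) + 151 = 49·1.381/5.838 + 151 ≈ 162.59 → 163.
Bangkok: 10.511 lies in 4.040–10.549, so I_lo=51, I_hi=100, C_lo=4.040, C_hi=10.549.
(100−51)/(10.549−4.040) × (10.511−4.040) + 51 = 49/6.509 × 6.471 + 51 ≈ 99.71 → 100.
AQIs: Santiago=442, Mexico City=163, Bangkok=100. Sum = 442 + 163 + 100 = 705.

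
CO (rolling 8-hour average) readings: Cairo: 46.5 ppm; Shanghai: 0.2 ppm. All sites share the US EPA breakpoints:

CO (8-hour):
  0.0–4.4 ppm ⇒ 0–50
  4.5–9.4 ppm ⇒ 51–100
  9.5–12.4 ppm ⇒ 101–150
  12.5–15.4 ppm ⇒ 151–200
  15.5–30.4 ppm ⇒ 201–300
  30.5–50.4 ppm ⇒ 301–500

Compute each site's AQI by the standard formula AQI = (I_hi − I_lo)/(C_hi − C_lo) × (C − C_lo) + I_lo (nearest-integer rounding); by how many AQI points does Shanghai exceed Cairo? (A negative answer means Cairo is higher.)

Cairo 46.5: bracket 30.5–50.4 → index 301–500; slope 199/19.9, offset 16.0.
AQI = 301 + 199/19.9·16.0 ≈ 461.00 ⇒ 461.
Shanghai: 0.2 lies in 0.0–4.4, so I_lo=0, I_hi=50, C_lo=0.0, C_hi=4.4.
(50−0)/(4.4−0.0) × (0.2−0.0) + 0 = 50/4.4 × 0.2 + 0 ≈ 2.27 → 2.
AQIs: Cairo=461, Shanghai=2. Shanghai (2) − Cairo (461) = -459.

-459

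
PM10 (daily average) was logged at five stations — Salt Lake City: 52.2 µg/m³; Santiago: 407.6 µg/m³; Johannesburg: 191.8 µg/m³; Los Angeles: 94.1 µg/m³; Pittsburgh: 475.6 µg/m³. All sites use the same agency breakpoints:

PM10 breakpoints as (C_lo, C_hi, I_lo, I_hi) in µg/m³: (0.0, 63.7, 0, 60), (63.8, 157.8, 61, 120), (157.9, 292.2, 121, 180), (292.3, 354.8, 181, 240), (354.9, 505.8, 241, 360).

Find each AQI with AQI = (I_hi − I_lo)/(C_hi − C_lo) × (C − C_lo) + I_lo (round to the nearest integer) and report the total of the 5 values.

Salt Lake City: 52.2 ∈ [0.0, 63.7] ↔ index [0, 60].
0 + (52.2−0.0)·(60−0)/(63.7−0.0) = 0 + 52.2·60/63.7 ≈ 49.17, so AQI = 49.
Santiago 407.6: bracket 354.9–505.8 → index 241–360; slope 119/150.9, offset 52.7.
AQI = 241 + 119/150.9·52.7 ≈ 282.56 ⇒ 283.
Johannesburg: 191.8 ∈ [157.9, 292.2] ↔ index [121, 180].
121 + (191.8−157.9)·(180−121)/(292.2−157.9) = 121 + 33.9·59/134.3 ≈ 135.89, so AQI = 136.
Los Angeles: 94.1 lies in 63.8–157.8, so I_lo=61, I_hi=120, C_lo=63.8, C_hi=157.8.
(120−61)/(157.8−63.8) × (94.1−63.8) + 61 = 59/94.0 × 30.3 + 61 ≈ 80.02 → 80.
Pittsburgh 475.6: bracket 354.9–505.8 → index 241–360; slope 119/150.9, offset 120.7.
AQI = 241 + 119/150.9·120.7 ≈ 336.18 ⇒ 336.
AQIs: Salt Lake City=49, Santiago=283, Johannesburg=136, Los Angeles=80, Pittsburgh=336. Sum = 49 + 283 + 136 + 80 + 336 = 884.

884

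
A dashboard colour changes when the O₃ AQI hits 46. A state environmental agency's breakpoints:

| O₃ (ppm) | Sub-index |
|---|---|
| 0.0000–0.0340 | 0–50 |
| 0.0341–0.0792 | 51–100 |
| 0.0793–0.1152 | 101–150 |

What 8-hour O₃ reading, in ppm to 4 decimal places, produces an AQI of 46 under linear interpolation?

AQI 46 lies in the 0–50 band, which corresponds to 0.0000–0.0340 ppm.
C = 0.0000 + (46−0)×(0.0340−0.0000)/(50−0) = 0.0000 + 46×0.0340/50 ≈ 0.031280 ppm → 0.0313 ppm to 4 dp.

0.0313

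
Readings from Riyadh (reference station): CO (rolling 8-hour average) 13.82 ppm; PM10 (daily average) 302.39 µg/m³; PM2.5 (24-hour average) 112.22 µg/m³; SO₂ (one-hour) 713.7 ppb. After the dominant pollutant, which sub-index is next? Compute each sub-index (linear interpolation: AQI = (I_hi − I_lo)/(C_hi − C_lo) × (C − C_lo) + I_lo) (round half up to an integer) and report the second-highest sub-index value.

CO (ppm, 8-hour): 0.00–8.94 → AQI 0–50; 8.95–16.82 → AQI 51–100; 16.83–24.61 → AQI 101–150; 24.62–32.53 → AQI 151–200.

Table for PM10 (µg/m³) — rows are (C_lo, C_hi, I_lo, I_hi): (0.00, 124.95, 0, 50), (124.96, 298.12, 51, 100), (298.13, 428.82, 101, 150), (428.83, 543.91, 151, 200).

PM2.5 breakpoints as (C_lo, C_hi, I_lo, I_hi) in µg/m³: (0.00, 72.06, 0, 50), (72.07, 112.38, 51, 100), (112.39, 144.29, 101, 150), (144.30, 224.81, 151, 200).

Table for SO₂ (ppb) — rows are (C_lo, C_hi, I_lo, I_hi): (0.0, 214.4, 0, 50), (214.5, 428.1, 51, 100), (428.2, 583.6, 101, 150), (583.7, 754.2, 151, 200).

103

CO: 13.82 lies in 8.95–16.82, so I_lo=51, I_hi=100, C_lo=8.95, C_hi=16.82.
(100−51)/(16.82−8.95) × (13.82−8.95) + 51 = 49/7.87 × 4.87 + 51 ≈ 81.32 → 81.
PM10 302.39: bracket 298.13–428.82 → index 101–150; slope 49/130.69, offset 4.26.
AQI = 101 + 49/130.69·4.26 ≈ 102.60 ⇒ 103.
PM2.5: row 72.07–112.38 (AQI 51–100). (100−51)·(112.22−72.07)/(112.38−72.07) + 51 = 49·40.15/40.31 + 51 ≈ 99.81 → 100.
SO₂ 713.7: bracket 583.7–754.2 → index 151–200; slope 49/170.5, offset 130.0.
AQI = 151 + 49/170.5·130.0 ≈ 188.36 ⇒ 188.
Sub-indices: CO→81, PM10→103, PM2.5→100, SO₂→188. Ranked high→low: 188, 103, 100, 81. Second-highest sub-index = 103.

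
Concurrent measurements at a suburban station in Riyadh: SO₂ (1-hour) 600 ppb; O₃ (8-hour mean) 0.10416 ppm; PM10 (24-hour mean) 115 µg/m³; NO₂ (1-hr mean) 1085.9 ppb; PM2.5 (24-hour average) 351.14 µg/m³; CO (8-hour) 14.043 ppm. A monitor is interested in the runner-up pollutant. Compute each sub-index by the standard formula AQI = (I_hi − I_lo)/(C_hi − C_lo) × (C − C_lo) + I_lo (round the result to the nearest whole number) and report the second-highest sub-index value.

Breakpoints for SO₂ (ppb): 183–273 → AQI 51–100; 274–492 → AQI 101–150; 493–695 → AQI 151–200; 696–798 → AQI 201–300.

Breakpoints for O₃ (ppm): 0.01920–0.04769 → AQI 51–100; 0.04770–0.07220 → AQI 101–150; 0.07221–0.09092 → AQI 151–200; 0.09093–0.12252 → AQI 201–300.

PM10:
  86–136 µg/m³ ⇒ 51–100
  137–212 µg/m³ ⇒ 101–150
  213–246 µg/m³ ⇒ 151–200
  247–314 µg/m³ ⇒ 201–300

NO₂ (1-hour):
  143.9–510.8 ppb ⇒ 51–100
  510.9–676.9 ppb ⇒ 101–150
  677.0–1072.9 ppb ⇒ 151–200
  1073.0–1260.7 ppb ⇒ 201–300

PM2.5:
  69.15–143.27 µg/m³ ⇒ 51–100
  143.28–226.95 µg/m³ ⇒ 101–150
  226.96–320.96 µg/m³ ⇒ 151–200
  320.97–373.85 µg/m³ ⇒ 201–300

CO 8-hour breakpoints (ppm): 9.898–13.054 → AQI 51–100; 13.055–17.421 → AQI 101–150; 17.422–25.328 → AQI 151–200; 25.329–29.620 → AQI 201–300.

SO₂: 600 lies in 493–695, so I_lo=151, I_hi=200, C_lo=493, C_hi=695.
(200−151)/(695−493) × (600−493) + 151 = 49/202 × 107 + 151 ≈ 176.96 → 177.
O₃: 0.10416 lies in 0.09093–0.12252, so I_lo=201, I_hi=300, C_lo=0.09093, C_hi=0.12252.
(300−201)/(0.12252−0.09093) × (0.10416−0.09093) + 201 = 99/0.03159 × 0.01323 + 201 ≈ 242.46 → 242.
PM10: row 86–136 (AQI 51–100). (100−51)·(115−86)/(136−86) + 51 = 49·29/50 + 51 ≈ 79.42 → 79.
NO₂ 1085.9: bracket 1073.0–1260.7 → index 201–300; slope 99/187.7, offset 12.9.
AQI = 201 + 99/187.7·12.9 ≈ 207.80 ⇒ 208.
PM2.5 351.14: bracket 320.97–373.85 → index 201–300; slope 99/52.88, offset 30.17.
AQI = 201 + 99/52.88·30.17 ≈ 257.48 ⇒ 257.
CO: 14.043 lies in 13.055–17.421, so I_lo=101, I_hi=150, C_lo=13.055, C_hi=17.421.
(150−101)/(17.421−13.055) × (14.043−13.055) + 101 = 49/4.366 × 0.988 + 101 ≈ 112.09 → 112.
Sub-indices: SO₂→177, O₃→242, PM10→79, NO₂→208, PM2.5→257, CO→112. Ranked high→low: 257, 242, 208, 177, 112, 79. Second-highest sub-index = 242.

242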